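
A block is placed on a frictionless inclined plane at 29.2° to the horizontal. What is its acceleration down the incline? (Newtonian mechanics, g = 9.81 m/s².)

a = g sin(θ) = 9.81 × sin(29.2°) = 9.81 × 0.4879 = 4.79 m/s²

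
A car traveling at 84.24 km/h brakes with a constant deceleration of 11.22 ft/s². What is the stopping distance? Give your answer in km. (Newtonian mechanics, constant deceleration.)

v₀ = 84.24 km/h × 0.2777777777777778 = 23.4 m/s
a = 11.22 ft/s² × 0.3048 = 3.41986 m/s²
d = v₀² / (2a) = 23.4² / (2 × 3.41986) = 547.56 / 6.83972 = 80.0559 m
d = 80.0559 m / 1000.0 = 0.08006 km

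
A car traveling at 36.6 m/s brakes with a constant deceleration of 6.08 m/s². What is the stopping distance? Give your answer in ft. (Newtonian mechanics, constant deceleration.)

d = v₀² / (2a) = 36.6² / (2 × 6.08) = 1339.56 / 12.16 = 110.161 m
d = 110.161 m / 0.3048 = 361.4 ft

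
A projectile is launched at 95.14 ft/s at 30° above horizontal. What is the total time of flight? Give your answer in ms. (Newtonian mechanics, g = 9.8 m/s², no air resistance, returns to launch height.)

v₀ = 95.14 ft/s × 0.3048 = 28.9987 m/s
T = 2 × v₀ × sin(θ) / g = 2 × 28.9987 × sin(30°) / 9.8 = 2 × 28.9987 × 0.5 / 9.8 = 2.95905 s
T = 2.95905 s / 0.001 = 2959 ms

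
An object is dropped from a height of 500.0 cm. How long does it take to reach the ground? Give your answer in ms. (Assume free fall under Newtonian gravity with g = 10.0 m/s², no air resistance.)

h = 500.0 cm × 0.01 = 5.0 m
t = √(2h/g) = √(2 × 5.0 / 10.0) = 1.0 s
t = 1.0 s / 0.001 = 1000 ms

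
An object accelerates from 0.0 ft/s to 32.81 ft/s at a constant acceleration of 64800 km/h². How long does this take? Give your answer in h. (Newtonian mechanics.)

v₀ = 0.0 ft/s × 0.3048 = 0.0 m/s
v = 32.81 ft/s × 0.3048 = 10.0005 m/s
a = 64800 km/h² × 7.716049382716049e-05 = 5.0 m/s²
t = (v - v₀) / a = (10.0005 - 0.0) / 5.0 = 2.0001 s
t = 2.0001 s / 3600.0 = 0.0005556 h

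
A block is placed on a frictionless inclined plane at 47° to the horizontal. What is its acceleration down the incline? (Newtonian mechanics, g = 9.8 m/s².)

a = g sin(θ) = 9.8 × sin(47°) = 9.8 × 0.7314 = 7.17 m/s²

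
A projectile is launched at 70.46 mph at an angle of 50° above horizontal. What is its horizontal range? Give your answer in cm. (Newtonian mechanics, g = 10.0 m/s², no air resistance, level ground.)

v₀ = 70.46 mph × 0.44704 = 31.4984 m/s
R = v₀² × sin(2θ) / g = 31.4984² × sin(2 × 50°) / 10.0 = 992.149 × 0.984808 / 10.0 = 97.7076 m
R = 97.7076 m / 0.01 = 9771 cm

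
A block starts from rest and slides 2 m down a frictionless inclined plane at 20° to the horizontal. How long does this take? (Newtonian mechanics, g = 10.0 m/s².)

a = g sin(θ) = 10.0 × sin(20°) = 3.4202 m/s²
t = √(2d/a) = √(2 × 2 / 3.4202) = 1.08 s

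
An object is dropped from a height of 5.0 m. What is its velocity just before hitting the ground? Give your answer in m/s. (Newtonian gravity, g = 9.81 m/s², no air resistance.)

v = √(2gh) = √(2 × 9.81 × 5.0) = 9.905 m/s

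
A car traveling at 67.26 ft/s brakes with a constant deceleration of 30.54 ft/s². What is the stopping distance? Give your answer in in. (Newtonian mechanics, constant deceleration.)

v₀ = 67.26 ft/s × 0.3048 = 20.5008 m/s
a = 30.54 ft/s² × 0.3048 = 9.30859 m/s²
d = v₀² / (2a) = 20.5008² / (2 × 9.30859) = 420.283 / 18.6172 = 22.575 m
d = 22.575 m / 0.0254 = 888.8 in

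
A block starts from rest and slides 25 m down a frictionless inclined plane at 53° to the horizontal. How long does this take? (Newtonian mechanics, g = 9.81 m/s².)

a = g sin(θ) = 9.81 × sin(53°) = 7.8346 m/s²
t = √(2d/a) = √(2 × 25 / 7.8346) = 2.53 s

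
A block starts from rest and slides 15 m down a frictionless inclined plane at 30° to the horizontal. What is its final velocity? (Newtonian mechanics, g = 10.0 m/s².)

a = g sin(θ) = 10.0 × sin(30°) = 5.0 m/s²
v = √(2ad) = √(2 × 5.0 × 15) = 12.25 m/s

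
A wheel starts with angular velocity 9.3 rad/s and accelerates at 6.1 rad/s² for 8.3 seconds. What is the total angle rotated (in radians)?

θ = ω₀t + ½αt² = 9.3×8.3 + ½×6.1×8.3² = 287.3 rad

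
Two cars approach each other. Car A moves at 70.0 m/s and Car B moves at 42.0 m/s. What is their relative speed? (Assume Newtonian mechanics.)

v_rel = v_A + v_B = 70.0 + 42.0 = 112.0 m/s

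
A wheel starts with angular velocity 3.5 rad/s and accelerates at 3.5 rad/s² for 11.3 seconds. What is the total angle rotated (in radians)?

θ = ω₀t + ½αt² = 3.5×11.3 + ½×3.5×11.3² = 263.01 rad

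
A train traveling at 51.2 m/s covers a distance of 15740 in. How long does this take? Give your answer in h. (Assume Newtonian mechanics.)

d = 15740 in × 0.0254 = 399.796 m
t = d / v = 399.796 / 51.2 = 7.80852 s
t = 7.80852 s / 3600.0 = 0.002169 h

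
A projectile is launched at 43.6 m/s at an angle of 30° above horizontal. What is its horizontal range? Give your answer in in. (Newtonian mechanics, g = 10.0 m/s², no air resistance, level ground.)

R = v₀² × sin(2θ) / g = 43.6² × sin(2 × 30°) / 10.0 = 1900.96 × 0.866025 / 10.0 = 164.628 m
R = 164.628 m / 0.0254 = 6481 in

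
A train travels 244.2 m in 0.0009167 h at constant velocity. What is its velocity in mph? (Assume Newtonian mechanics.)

t = 0.0009167 h × 3600.0 = 3.30012 s
v = d / t = 244.2 / 3.30012 = 73.9973 m/s
v = 73.9973 m/s / 0.44704 = 165.5 mph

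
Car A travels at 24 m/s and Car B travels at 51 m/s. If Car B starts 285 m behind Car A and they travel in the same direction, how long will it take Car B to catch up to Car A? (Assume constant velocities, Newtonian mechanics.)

Relative speed: v_rel = 51 - 24 = 27 m/s
Time to catch: t = d₀/v_rel = 285/27 = 10.56 s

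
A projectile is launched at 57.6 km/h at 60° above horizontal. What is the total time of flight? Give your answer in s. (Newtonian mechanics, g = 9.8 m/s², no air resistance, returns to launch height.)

v₀ = 57.6 km/h × 0.2777777777777778 = 16.0 m/s
T = 2 × v₀ × sin(θ) / g = 2 × 16.0 × sin(60°) / 9.8 = 2 × 16.0 × 0.866025 / 9.8 = 2.828 s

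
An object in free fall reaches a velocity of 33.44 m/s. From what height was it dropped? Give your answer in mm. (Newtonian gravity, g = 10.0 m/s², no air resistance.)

h = v² / (2g) = 33.44² / (2 × 10.0) = 55.9117 m
h = 55.9117 m / 0.001 = 55910 mm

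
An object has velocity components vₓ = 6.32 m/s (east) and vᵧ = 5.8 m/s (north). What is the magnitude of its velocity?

|v| = √(vₓ² + vᵧ²) = √(6.32² + 5.8²) = √(73.5824) = 8.58 m/s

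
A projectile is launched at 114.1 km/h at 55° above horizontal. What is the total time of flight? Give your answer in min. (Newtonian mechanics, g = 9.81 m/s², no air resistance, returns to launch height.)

v₀ = 114.1 km/h × 0.2777777777777778 = 31.6944 m/s
T = 2 × v₀ × sin(θ) / g = 2 × 31.6944 × sin(55°) / 9.81 = 2 × 31.6944 × 0.819152 / 9.81 = 5.29307 s
T = 5.29307 s / 60.0 = 0.08822 min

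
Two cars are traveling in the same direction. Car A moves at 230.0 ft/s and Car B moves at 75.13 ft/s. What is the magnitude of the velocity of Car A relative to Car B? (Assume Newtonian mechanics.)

v_rel = |v_A - v_B| = |230.0 - 75.13| = 154.87 ft/s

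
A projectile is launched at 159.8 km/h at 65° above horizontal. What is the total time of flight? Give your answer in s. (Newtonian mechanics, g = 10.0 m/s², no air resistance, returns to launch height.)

v₀ = 159.8 km/h × 0.2777777777777778 = 44.3889 m/s
T = 2 × v₀ × sin(θ) / g = 2 × 44.3889 × sin(65°) / 10.0 = 2 × 44.3889 × 0.906308 / 10.0 = 8.046 s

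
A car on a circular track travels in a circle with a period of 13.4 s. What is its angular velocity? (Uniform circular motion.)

ω = 2π/T = 2π/13.4 = 0.4689 rad/s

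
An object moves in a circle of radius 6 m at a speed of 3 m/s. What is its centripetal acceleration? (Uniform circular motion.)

a_c = v²/r = 3²/6 = 9/6 = 1.5 m/s²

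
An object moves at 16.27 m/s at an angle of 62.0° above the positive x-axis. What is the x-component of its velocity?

vₓ = v cos(θ) = 16.27 × cos(62.0°) = 7.64 m/s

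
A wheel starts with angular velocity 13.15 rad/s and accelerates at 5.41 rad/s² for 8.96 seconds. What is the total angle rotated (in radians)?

θ = ω₀t + ½αt² = 13.15×8.96 + ½×5.41×8.96² = 334.99 rad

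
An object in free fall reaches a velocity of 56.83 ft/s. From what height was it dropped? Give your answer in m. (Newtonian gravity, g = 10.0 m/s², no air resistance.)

v = 56.83 ft/s × 0.3048 = 17.3218 m/s
h = v² / (2g) = 17.3218² / (2 × 10.0) = 15.0 m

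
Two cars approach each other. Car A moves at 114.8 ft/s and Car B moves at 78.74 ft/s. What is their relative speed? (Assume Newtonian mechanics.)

v_rel = v_A + v_B = 114.8 + 78.74 = 193.54 ft/s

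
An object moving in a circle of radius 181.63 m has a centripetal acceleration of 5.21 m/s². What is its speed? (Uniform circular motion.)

v = √(a_c × r) = √(5.21 × 181.63) = 30.76 m/s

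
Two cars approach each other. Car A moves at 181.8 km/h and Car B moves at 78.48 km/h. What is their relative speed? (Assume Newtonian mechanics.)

v_rel = v_A + v_B = 181.8 + 78.48 = 260.28 km/h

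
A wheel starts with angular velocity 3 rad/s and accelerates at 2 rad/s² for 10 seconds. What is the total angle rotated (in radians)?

θ = ω₀t + ½αt² = 3×10 + ½×2×10² = 130.0 rad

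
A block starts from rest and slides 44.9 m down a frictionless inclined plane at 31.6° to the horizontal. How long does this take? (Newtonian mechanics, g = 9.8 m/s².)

a = g sin(θ) = 9.8 × sin(31.6°) = 5.1351 m/s²
t = √(2d/a) = √(2 × 44.9 / 5.1351) = 4.18 s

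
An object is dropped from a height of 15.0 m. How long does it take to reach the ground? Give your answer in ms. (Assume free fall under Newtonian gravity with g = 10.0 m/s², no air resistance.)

t = √(2h/g) = √(2 × 15.0 / 10.0) = 1.73205 s
t = 1.73205 s / 0.001 = 1732 ms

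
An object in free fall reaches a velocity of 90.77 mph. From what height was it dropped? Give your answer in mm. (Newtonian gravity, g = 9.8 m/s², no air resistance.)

v = 90.77 mph × 0.44704 = 40.5778 m/s
h = v² / (2g) = 40.5778² / (2 × 9.8) = 84.0081 m
h = 84.0081 m / 0.001 = 84010 mm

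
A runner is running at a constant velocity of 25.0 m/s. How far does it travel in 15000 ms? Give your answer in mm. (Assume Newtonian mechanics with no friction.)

t = 15000 ms × 0.001 = 15.0 s
d = v × t = 25.0 × 15.0 = 375.0 m
d = 375.0 m / 0.001 = 375000 mm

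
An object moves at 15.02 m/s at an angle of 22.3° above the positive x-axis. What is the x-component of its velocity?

vₓ = v cos(θ) = 15.02 × cos(22.3°) = 13.9 m/s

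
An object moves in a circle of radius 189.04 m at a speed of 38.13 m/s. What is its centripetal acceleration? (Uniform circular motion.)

a_c = v²/r = 38.13²/189.04 = 1453.8969/189.04 = 7.69 m/s²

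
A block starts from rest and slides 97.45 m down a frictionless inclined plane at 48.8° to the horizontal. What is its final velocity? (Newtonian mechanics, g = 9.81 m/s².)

a = g sin(θ) = 9.81 × sin(48.8°) = 7.3812 m/s²
v = √(2ad) = √(2 × 7.3812 × 97.45) = 37.93 m/s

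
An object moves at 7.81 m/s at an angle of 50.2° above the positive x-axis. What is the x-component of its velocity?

vₓ = v cos(θ) = 7.81 × cos(50.2°) = 5.0 m/s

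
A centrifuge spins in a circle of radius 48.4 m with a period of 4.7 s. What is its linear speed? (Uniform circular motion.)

v = 2πr/T = 2π×48.4/4.7 = 64.7 m/s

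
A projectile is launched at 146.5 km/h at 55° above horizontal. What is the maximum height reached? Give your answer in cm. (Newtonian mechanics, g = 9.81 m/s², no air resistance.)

v₀ = 146.5 km/h × 0.2777777777777778 = 40.6944 m/s
H = v₀² × sin²(θ) / (2g) = 40.6944² × sin(55°)² / (2 × 9.81) = 1656.03 × 0.67101 / 19.62 = 56.6367 m
H = 56.6367 m / 0.01 = 5664 cm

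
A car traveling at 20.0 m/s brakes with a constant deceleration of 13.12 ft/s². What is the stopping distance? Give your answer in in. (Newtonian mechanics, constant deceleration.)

a = 13.12 ft/s² × 0.3048 = 3.99898 m/s²
d = v₀² / (2a) = 20.0² / (2 × 3.99898) = 400.0 / 7.99796 = 50.0128 m
d = 50.0128 m / 0.0254 = 1969 in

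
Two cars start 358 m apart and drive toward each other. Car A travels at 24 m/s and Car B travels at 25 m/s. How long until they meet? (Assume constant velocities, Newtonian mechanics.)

Combined speed: v_combined = 24 + 25 = 49 m/s
Time to meet: t = d/v_combined = 358/49 = 7.31 s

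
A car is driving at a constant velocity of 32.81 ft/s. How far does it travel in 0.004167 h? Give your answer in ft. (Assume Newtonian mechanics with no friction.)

v = 32.81 ft/s × 0.3048 = 10.0005 m/s
t = 0.004167 h × 3600.0 = 15.0012 s
d = v × t = 10.0005 × 15.0012 = 150.02 m
d = 150.02 m / 0.3048 = 492.2 ft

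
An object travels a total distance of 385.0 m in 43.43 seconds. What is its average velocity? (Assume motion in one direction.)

v_avg = Δd / Δt = 385.0 / 43.43 = 8.86 m/s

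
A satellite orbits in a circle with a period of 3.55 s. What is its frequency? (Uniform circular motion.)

f = 1/T = 1/3.55 = 0.2817 Hz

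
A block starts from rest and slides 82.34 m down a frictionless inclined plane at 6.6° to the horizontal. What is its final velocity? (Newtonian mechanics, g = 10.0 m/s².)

a = g sin(θ) = 10.0 × sin(6.6°) = 1.1494 m/s²
v = √(2ad) = √(2 × 1.1494 × 82.34) = 13.76 m/s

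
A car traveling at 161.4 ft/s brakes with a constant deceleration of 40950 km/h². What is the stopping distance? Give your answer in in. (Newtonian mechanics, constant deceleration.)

v₀ = 161.4 ft/s × 0.3048 = 49.1947 m/s
a = 40950 km/h² × 7.716049382716049e-05 = 3.15972 m/s²
d = v₀² / (2a) = 49.1947² / (2 × 3.15972) = 2420.12 / 6.31944 = 382.964 m
d = 382.964 m / 0.0254 = 15080 in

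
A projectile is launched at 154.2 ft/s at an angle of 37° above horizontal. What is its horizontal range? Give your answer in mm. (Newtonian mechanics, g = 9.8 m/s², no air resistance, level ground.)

v₀ = 154.2 ft/s × 0.3048 = 47.0002 m/s
R = v₀² × sin(2θ) / g = 47.0002² × sin(2 × 37°) / 9.8 = 2209.02 × 0.961262 / 9.8 = 216.678 m
R = 216.678 m / 0.001 = 216700 mm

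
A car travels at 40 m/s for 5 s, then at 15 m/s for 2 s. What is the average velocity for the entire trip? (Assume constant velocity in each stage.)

d₁ = v₁t₁ = 40 × 5 = 200 m
d₂ = v₂t₂ = 15 × 2 = 30 m
d_total = 230 m, t_total = 7 s
v_avg = d_total/t_total = 230/7 = 32.86 m/s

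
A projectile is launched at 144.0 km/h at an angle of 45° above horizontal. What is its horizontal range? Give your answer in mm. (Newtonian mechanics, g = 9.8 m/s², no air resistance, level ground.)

v₀ = 144.0 km/h × 0.2777777777777778 = 40.0 m/s
R = v₀² × sin(2θ) / g = 40.0² × sin(2 × 45°) / 9.8 = 1600.0 × 1.0 / 9.8 = 163.265 m
R = 163.265 m / 0.001 = 163300 mm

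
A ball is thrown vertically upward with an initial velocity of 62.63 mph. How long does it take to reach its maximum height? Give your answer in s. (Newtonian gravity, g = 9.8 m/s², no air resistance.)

v₀ = 62.63 mph × 0.44704 = 27.9981 m/s
t_up = v₀ / g = 27.9981 / 9.8 = 2.857 s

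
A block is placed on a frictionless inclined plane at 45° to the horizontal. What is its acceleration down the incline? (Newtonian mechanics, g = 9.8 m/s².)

a = g sin(θ) = 9.8 × sin(45°) = 9.8 × 0.7071 = 6.93 m/s²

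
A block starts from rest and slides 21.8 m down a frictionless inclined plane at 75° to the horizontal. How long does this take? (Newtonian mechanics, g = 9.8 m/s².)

a = g sin(θ) = 9.8 × sin(75°) = 9.4661 m/s²
t = √(2d/a) = √(2 × 21.8 / 9.4661) = 2.15 s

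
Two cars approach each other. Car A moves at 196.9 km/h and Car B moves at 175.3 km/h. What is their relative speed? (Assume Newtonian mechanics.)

v_rel = v_A + v_B = 196.9 + 175.3 = 372.2 km/h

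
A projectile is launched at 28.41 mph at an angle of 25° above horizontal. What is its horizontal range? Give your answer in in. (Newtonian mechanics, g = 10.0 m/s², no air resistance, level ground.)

v₀ = 28.41 mph × 0.44704 = 12.7004 m/s
R = v₀² × sin(2θ) / g = 12.7004² × sin(2 × 25°) / 10.0 = 161.3 × 0.766044 / 10.0 = 12.3563 m
R = 12.3563 m / 0.0254 = 486.5 in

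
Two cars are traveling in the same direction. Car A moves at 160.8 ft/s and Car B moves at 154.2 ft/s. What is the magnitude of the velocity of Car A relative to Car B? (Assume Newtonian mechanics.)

v_rel = |v_A - v_B| = |160.8 - 154.2| = 6.6 ft/s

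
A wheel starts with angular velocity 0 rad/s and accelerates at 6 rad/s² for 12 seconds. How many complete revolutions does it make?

θ = ω₀t + ½αt² = 0×12 + ½×6×12² = 432.0 rad
Total revolutions = θ/(2π) = 432.0/(2π) = 68.75
Complete revolutions = ⌊68.75⌋ = 68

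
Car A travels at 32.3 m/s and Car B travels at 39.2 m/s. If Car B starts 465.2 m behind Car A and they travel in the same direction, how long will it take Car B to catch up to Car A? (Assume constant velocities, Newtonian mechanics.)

Relative speed: v_rel = 39.2 - 32.3 = 6.9 m/s
Time to catch: t = d₀/v_rel = 465.2/6.9 = 67.42 s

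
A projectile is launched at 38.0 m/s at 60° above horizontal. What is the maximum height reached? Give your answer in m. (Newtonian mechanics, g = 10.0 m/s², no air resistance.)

H = v₀² × sin²(θ) / (2g) = 38.0² × sin(60°)² / (2 × 10.0) = 1444.0 × 0.75 / 20.0 = 54.15 m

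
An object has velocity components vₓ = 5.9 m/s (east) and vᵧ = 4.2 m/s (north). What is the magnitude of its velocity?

|v| = √(vₓ² + vᵧ²) = √(5.9² + 4.2²) = √(52.45) = 7.24 m/s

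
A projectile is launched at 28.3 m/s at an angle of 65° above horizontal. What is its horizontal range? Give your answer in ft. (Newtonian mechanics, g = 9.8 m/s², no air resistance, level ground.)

R = v₀² × sin(2θ) / g = 28.3² × sin(2 × 65°) / 9.8 = 800.89 × 0.766044 / 9.8 = 62.6038 m
R = 62.6038 m / 0.3048 = 205.4 ft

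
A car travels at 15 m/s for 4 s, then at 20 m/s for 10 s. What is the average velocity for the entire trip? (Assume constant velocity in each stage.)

d₁ = v₁t₁ = 15 × 4 = 60 m
d₂ = v₂t₂ = 20 × 10 = 200 m
d_total = 260 m, t_total = 14 s
v_avg = d_total/t_total = 260/14 = 18.57 m/s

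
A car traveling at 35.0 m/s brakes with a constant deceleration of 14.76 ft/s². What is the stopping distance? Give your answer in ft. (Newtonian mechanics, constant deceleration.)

a = 14.76 ft/s² × 0.3048 = 4.49885 m/s²
d = v₀² / (2a) = 35.0² / (2 × 4.49885) = 1225.0 / 8.9977 = 136.146 m
d = 136.146 m / 0.3048 = 446.7 ft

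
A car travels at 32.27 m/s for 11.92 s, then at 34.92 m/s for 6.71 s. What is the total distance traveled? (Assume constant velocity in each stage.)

d₁ = v₁t₁ = 32.27 × 11.92 = 384.6584 m
d₂ = v₂t₂ = 34.92 × 6.71 = 234.3132 m
d_total = 384.6584 + 234.3132 = 618.97 m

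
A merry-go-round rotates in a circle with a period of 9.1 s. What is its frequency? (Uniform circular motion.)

f = 1/T = 1/9.1 = 0.1099 Hz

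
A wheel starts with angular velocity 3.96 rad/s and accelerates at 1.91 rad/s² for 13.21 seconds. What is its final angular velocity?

ω = ω₀ + αt = 3.96 + 1.91 × 13.21 = 29.19 rad/s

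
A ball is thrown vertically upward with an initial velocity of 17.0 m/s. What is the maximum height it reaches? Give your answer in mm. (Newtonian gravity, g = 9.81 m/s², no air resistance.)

h_max = v₀² / (2g) = 17.0² / (2 × 9.81) = 289.0 / 19.62 = 14.7299 m
h_max = 14.7299 m / 0.001 = 14730 mm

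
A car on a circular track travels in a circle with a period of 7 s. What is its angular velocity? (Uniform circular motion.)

ω = 2π/T = 2π/7 = 0.8976 rad/s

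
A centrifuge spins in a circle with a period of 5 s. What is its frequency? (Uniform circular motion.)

f = 1/T = 1/5 = 0.2 Hz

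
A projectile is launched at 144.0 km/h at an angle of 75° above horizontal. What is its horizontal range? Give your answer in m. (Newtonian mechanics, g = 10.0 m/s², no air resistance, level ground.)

v₀ = 144.0 km/h × 0.2777777777777778 = 40.0 m/s
R = v₀² × sin(2θ) / g = 40.0² × sin(2 × 75°) / 10.0 = 1600.0 × 0.5 / 10.0 = 80.0 m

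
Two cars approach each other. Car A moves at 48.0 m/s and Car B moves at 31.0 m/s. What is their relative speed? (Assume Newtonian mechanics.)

v_rel = v_A + v_B = 48.0 + 31.0 = 79.0 m/s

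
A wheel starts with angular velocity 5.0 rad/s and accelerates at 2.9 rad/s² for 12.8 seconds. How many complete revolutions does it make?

θ = ω₀t + ½αt² = 5.0×12.8 + ½×2.9×12.8² = 301.568 rad
Total revolutions = θ/(2π) = 301.568/(2π) = 47.996
Complete revolutions = ⌊47.996⌋ = 47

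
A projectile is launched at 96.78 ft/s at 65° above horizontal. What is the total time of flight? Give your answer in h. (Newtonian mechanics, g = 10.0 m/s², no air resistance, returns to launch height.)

v₀ = 96.78 ft/s × 0.3048 = 29.4985 m/s
T = 2 × v₀ × sin(θ) / g = 2 × 29.4985 × sin(65°) / 10.0 = 2 × 29.4985 × 0.906308 / 10.0 = 5.34695 s
T = 5.34695 s / 3600.0 = 0.001485 h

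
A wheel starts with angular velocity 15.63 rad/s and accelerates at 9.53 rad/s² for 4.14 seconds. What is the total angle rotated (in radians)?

θ = ω₀t + ½αt² = 15.63×4.14 + ½×9.53×4.14² = 146.38 rad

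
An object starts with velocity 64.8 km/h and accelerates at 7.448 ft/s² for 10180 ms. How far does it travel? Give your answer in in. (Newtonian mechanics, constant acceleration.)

v₀ = 64.8 km/h × 0.2777777777777778 = 18.0 m/s
a = 7.448 ft/s² × 0.3048 = 2.27015 m/s²
t = 10180 ms × 0.001 = 10.18 s
d = v₀ × t + ½ × a × t² = 18.0 × 10.18 + 0.5 × 2.27015 × 10.18² = 300.871 m
d = 300.871 m / 0.0254 = 11850 in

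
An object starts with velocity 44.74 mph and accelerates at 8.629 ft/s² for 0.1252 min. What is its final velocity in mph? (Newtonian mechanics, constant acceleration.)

v₀ = 44.74 mph × 0.44704 = 20.0006 m/s
a = 8.629 ft/s² × 0.3048 = 2.63012 m/s²
t = 0.1252 min × 60.0 = 7.512 s
v = v₀ + a × t = 20.0006 + 2.63012 × 7.512 = 39.7581 m/s
v = 39.7581 m/s / 0.44704 = 88.94 mph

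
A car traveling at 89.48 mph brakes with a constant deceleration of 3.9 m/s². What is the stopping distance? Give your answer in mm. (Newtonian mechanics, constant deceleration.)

v₀ = 89.48 mph × 0.44704 = 40.0011 m/s
d = v₀² / (2a) = 40.0011² / (2 × 3.9) = 1600.09 / 7.8 = 205.14 m
d = 205.14 m / 0.001 = 205100 mm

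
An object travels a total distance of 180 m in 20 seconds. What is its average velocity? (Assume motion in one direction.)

v_avg = Δd / Δt = 180 / 20 = 9.0 m/s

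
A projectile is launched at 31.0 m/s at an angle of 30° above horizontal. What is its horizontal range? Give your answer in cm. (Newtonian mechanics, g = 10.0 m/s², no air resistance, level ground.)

R = v₀² × sin(2θ) / g = 31.0² × sin(2 × 30°) / 10.0 = 961.0 × 0.8660254 / 10.0 = 83.22504 m
R = 83.22504 m / 0.01 = 8323 cm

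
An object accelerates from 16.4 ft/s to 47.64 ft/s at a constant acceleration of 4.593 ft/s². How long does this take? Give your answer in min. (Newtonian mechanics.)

v₀ = 16.4 ft/s × 0.3048 = 4.99872 m/s
v = 47.64 ft/s × 0.3048 = 14.5207 m/s
a = 4.593 ft/s² × 0.3048 = 1.39995 m/s²
t = (v - v₀) / a = (14.5207 - 4.99872) / 1.39995 = 6.80166 s
t = 6.80166 s / 60.0 = 0.1134 min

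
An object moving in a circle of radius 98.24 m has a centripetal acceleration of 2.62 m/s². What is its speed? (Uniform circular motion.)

v = √(a_c × r) = √(2.62 × 98.24) = 16.04 m/s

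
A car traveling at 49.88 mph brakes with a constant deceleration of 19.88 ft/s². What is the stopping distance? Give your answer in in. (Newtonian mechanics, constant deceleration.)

v₀ = 49.88 mph × 0.44704 = 22.2984 m/s
a = 19.88 ft/s² × 0.3048 = 6.05942 m/s²
d = v₀² / (2a) = 22.2984² / (2 × 6.05942) = 497.219 / 12.1188 = 41.0287 m
d = 41.0287 m / 0.0254 = 1615 in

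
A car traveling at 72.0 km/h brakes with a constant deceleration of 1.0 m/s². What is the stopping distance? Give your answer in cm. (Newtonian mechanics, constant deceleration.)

v₀ = 72.0 km/h × 0.2777777777777778 = 20.0 m/s
d = v₀² / (2a) = 20.0² / (2 × 1.0) = 400.0 / 2.0 = 200.0 m
d = 200.0 m / 0.01 = 20000 cm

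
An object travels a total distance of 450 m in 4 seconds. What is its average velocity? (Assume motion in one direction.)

v_avg = Δd / Δt = 450 / 4 = 112.5 m/s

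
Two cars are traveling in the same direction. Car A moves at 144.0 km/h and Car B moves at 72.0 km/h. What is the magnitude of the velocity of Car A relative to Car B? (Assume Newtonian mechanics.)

v_rel = |v_A - v_B| = |144.0 - 72.0| = 72.0 km/h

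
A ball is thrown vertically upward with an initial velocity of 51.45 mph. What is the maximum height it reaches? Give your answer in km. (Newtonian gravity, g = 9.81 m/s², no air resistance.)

v₀ = 51.45 mph × 0.44704 = 23.0002 m/s
h_max = v₀² / (2g) = 23.0002² / (2 × 9.81) = 529.009 / 19.62 = 26.9627 m
h_max = 26.9627 m / 1000.0 = 0.02696 km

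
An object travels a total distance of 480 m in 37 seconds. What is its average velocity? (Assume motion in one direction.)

v_avg = Δd / Δt = 480 / 37 = 12.97 m/s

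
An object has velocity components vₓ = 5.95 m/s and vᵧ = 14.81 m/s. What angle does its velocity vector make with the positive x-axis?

θ = arctan(vᵧ/vₓ) = arctan(14.81/5.95) = 68.11°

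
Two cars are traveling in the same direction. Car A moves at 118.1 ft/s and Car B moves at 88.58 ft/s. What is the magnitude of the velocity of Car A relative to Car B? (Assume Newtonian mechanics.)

v_rel = |v_A - v_B| = |118.1 - 88.58| = 29.52 ft/s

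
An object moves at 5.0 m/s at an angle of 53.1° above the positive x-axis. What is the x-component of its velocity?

vₓ = v cos(θ) = 5.0 × cos(53.1°) = 3.0 m/s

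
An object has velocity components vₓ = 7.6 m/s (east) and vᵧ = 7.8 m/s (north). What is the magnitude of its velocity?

|v| = √(vₓ² + vᵧ²) = √(7.6² + 7.8²) = √(118.6) = 10.89 m/s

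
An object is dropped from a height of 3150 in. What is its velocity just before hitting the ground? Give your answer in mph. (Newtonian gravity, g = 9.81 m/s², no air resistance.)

h = 3150 in × 0.0254 = 80.01 m
v = √(2gh) = √(2 × 9.81 × 80.01) = 39.6207 m/s
v = 39.6207 m/s / 0.44704 = 88.63 mph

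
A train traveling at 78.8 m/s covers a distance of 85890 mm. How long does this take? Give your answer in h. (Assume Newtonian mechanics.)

d = 85890 mm × 0.001 = 85.89 m
t = d / v = 85.89 / 78.8 = 1.08997 s
t = 1.08997 s / 3600.0 = 0.0003028 h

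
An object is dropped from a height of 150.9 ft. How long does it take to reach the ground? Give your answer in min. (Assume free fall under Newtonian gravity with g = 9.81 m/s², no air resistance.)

h = 150.9 ft × 0.3048 = 45.9943 m
t = √(2h/g) = √(2 × 45.9943 / 9.81) = 3.06219 s
t = 3.06219 s / 60.0 = 0.05104 min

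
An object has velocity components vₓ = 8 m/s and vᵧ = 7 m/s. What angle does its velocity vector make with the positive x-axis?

θ = arctan(vᵧ/vₓ) = arctan(7/8) = 41.19°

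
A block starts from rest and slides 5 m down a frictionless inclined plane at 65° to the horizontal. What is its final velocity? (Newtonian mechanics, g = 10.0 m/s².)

a = g sin(θ) = 10.0 × sin(65°) = 9.0631 m/s²
v = √(2ad) = √(2 × 9.0631 × 5) = 9.52 m/s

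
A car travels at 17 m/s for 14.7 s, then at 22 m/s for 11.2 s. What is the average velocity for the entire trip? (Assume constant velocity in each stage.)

d₁ = v₁t₁ = 17 × 14.7 = 249.9 m
d₂ = v₂t₂ = 22 × 11.2 = 246.4 m
d_total = 496.3 m, t_total = 25.9 s
v_avg = d_total/t_total = 496.3/25.9 = 19.16 m/s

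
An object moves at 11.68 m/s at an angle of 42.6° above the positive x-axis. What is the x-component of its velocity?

vₓ = v cos(θ) = 11.68 × cos(42.6°) = 8.6 m/s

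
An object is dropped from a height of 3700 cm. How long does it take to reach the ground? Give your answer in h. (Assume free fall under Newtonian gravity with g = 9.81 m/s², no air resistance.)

h = 3700 cm × 0.01 = 37.0 m
t = √(2h/g) = √(2 × 37.0 / 9.81) = 2.74651 s
t = 2.74651 s / 3600.0 = 0.0007629 h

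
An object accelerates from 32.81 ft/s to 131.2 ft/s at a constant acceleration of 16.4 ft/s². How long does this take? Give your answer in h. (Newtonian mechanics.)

v₀ = 32.81 ft/s × 0.3048 = 10.0005 m/s
v = 131.2 ft/s × 0.3048 = 39.9898 m/s
a = 16.4 ft/s² × 0.3048 = 4.99872 m/s²
t = (v - v₀) / a = (39.9898 - 10.0005) / 4.99872 = 5.9994 s
t = 5.9994 s / 3600.0 = 0.001666 h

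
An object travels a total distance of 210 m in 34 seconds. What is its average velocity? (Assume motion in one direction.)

v_avg = Δd / Δt = 210 / 34 = 6.18 m/s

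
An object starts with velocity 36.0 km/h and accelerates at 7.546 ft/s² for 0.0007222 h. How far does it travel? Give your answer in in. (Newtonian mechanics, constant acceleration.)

v₀ = 36.0 km/h × 0.2777777777777778 = 10.0 m/s
a = 7.546 ft/s² × 0.3048 = 2.30002 m/s²
t = 0.0007222 h × 3600.0 = 2.59992 s
d = v₀ × t + ½ × a × t² = 10.0 × 2.59992 + 0.5 × 2.30002 × 2.59992² = 33.7728 m
d = 33.7728 m / 0.0254 = 1330 in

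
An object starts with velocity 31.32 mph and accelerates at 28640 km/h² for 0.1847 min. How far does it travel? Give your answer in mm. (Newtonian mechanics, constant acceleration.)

v₀ = 31.32 mph × 0.44704 = 14.0013 m/s
a = 28640 km/h² × 7.716049382716049e-05 = 2.20988 m/s²
t = 0.1847 min × 60.0 = 11.082 s
d = v₀ × t + ½ × a × t² = 14.0013 × 11.082 + 0.5 × 2.20988 × 11.082² = 290.861 m
d = 290.861 m / 0.001 = 290900 mm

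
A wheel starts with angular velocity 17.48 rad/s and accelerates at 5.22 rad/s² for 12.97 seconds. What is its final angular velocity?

ω = ω₀ + αt = 17.48 + 5.22 × 12.97 = 85.18 rad/s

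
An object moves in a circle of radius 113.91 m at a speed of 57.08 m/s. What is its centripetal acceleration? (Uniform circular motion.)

a_c = v²/r = 57.08²/113.91 = 3258.1264/113.91 = 28.6 m/s²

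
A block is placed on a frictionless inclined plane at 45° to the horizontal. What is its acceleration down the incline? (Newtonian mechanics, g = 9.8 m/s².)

a = g sin(θ) = 9.8 × sin(45°) = 9.8 × 0.7071 = 6.93 m/s²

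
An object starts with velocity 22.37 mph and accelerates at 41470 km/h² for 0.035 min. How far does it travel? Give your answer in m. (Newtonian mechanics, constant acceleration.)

v₀ = 22.37 mph × 0.44704 = 10.0003 m/s
a = 41470 km/h² × 7.716049382716049e-05 = 3.19985 m/s²
t = 0.035 min × 60.0 = 2.1 s
d = v₀ × t + ½ × a × t² = 10.0003 × 2.1 + 0.5 × 3.19985 × 2.1² = 28.06 m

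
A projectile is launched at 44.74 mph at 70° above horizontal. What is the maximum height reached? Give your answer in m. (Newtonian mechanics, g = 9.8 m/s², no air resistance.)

v₀ = 44.74 mph × 0.44704 = 20.0006 m/s
H = v₀² × sin²(θ) / (2g) = 20.0006² × sin(70°)² / (2 × 9.8) = 400.024 × 0.883022 / 19.6 = 18.02 m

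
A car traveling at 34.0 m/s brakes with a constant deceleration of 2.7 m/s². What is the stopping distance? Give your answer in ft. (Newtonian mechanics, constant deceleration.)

d = v₀² / (2a) = 34.0² / (2 × 2.7) = 1156.0 / 5.4 = 214.074 m
d = 214.074 m / 0.3048 = 702.3 ft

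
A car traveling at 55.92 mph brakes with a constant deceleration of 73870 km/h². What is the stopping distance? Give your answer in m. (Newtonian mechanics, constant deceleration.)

v₀ = 55.92 mph × 0.44704 = 24.9985 m/s
a = 73870 km/h² × 7.716049382716049e-05 = 5.69985 m/s²
d = v₀² / (2a) = 24.9985² / (2 × 5.69985) = 624.925 / 11.3997 = 54.82 m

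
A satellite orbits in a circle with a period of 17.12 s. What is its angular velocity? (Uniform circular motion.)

ω = 2π/T = 2π/17.12 = 0.367 rad/s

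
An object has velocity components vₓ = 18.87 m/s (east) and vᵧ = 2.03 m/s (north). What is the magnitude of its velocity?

|v| = √(vₓ² + vᵧ²) = √(18.87² + 2.03²) = √(360.1978) = 18.98 m/s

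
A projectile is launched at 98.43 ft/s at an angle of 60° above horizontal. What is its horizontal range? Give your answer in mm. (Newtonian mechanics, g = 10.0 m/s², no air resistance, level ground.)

v₀ = 98.43 ft/s × 0.3048 = 30.0015 m/s
R = v₀² × sin(2θ) / g = 30.0015² × sin(2 × 60°) / 10.0 = 900.09 × 0.866025 / 10.0 = 77.95 m
R = 77.95 m / 0.001 = 77950 mm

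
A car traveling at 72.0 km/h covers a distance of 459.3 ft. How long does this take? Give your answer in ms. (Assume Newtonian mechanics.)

d = 459.3 ft × 0.3048 = 139.995 m
v = 72.0 km/h × 0.2777777777777778 = 20.0 m/s
t = d / v = 139.995 / 20.0 = 6.99975 s
t = 6.99975 s / 0.001 = 7000 ms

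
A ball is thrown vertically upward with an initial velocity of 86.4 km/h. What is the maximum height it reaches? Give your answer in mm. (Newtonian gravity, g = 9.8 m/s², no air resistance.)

v₀ = 86.4 km/h × 0.2777777777777778 = 24.0 m/s
h_max = v₀² / (2g) = 24.0² / (2 × 9.8) = 576.0 / 19.6 = 29.3878 m
h_max = 29.3878 m / 0.001 = 29390 mm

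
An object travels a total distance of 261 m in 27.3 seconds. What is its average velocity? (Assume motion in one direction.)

v_avg = Δd / Δt = 261 / 27.3 = 9.56 m/s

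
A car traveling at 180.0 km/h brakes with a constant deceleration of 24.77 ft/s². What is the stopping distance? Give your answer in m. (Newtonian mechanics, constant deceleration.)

v₀ = 180.0 km/h × 0.2777777777777778 = 50.0 m/s
a = 24.77 ft/s² × 0.3048 = 7.5499 m/s²
d = v₀² / (2a) = 50.0² / (2 × 7.5499) = 2500.0 / 15.0998 = 165.6 m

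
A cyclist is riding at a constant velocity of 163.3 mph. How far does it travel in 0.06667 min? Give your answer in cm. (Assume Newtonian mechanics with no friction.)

v = 163.3 mph × 0.44704 = 73.0016 m/s
t = 0.06667 min × 60.0 = 4.0002 s
d = v × t = 73.0016 × 4.0002 = 292.021 m
d = 292.021 m / 0.01 = 29200 cm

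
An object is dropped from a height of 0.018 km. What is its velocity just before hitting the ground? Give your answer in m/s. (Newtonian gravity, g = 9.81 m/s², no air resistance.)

h = 0.018 km × 1000.0 = 18.0 m
v = √(2gh) = √(2 × 9.81 × 18.0) = 18.79 m/s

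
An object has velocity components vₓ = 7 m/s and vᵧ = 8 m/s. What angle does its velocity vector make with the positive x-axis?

θ = arctan(vᵧ/vₓ) = arctan(8/7) = 48.81°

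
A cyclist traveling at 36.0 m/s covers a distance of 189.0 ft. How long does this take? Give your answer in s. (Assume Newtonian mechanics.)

d = 189.0 ft × 0.3048 = 57.6072 m
t = d / v = 57.6072 / 36.0 = 1.6 s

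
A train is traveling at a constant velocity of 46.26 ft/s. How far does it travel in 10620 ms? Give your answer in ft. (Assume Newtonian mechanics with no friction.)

v = 46.26 ft/s × 0.3048 = 14.1 m/s
t = 10620 ms × 0.001 = 10.62 s
d = v × t = 14.1 × 10.62 = 149.742 m
d = 149.742 m / 0.3048 = 491.3 ft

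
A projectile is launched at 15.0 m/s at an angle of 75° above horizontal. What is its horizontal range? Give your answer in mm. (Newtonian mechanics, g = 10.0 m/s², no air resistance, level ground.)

R = v₀² × sin(2θ) / g = 15.0² × sin(2 × 75°) / 10.0 = 225.0 × 0.5 / 10.0 = 11.25 m
R = 11.25 m / 0.001 = 11250 mm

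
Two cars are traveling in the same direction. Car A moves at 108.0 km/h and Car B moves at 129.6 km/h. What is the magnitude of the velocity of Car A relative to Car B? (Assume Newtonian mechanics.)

v_rel = |v_A - v_B| = |108.0 - 129.6| = 21.6 km/h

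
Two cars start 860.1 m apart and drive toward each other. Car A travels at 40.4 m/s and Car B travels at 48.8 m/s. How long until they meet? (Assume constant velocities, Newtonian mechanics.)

Combined speed: v_combined = 40.4 + 48.8 = 89.2 m/s
Time to meet: t = d/v_combined = 860.1/89.2 = 9.64 s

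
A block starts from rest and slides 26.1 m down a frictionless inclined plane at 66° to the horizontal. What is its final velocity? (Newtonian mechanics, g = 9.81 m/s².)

a = g sin(θ) = 9.81 × sin(66°) = 8.9619 m/s²
v = √(2ad) = √(2 × 8.9619 × 26.1) = 21.63 m/s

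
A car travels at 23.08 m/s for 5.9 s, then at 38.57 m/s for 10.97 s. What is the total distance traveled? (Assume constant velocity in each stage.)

d₁ = v₁t₁ = 23.08 × 5.9 = 136.172 m
d₂ = v₂t₂ = 38.57 × 10.97 = 423.1129 m
d_total = 136.172 + 423.1129 = 559.28 m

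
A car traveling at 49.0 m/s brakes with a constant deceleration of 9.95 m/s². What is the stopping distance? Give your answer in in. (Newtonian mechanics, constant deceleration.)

d = v₀² / (2a) = 49.0² / (2 × 9.95) = 2401.0 / 19.9 = 120.653 m
d = 120.653 m / 0.0254 = 4750 in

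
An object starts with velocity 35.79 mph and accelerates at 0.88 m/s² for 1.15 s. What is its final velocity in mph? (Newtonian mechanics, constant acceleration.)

v₀ = 35.79 mph × 0.44704 = 15.9996 m/s
v = v₀ + a × t = 15.9996 + 0.88 × 1.15 = 17.0116 m/s
v = 17.0116 m/s / 0.44704 = 38.05 mph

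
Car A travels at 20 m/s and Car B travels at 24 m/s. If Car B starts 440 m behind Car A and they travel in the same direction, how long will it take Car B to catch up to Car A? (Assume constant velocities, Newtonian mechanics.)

Relative speed: v_rel = 24 - 20 = 4 m/s
Time to catch: t = d₀/v_rel = 440/4 = 110.0 s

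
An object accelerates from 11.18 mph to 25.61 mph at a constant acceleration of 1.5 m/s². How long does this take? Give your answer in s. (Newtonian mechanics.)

v₀ = 11.18 mph × 0.44704 = 4.99791 m/s
v = 25.61 mph × 0.44704 = 11.4487 m/s
t = (v - v₀) / a = (11.4487 - 4.99791) / 1.5 = 4.301 s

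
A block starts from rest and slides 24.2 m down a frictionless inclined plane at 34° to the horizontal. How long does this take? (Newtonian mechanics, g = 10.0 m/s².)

a = g sin(θ) = 10.0 × sin(34°) = 5.5919 m/s²
t = √(2d/a) = √(2 × 24.2 / 5.5919) = 2.94 s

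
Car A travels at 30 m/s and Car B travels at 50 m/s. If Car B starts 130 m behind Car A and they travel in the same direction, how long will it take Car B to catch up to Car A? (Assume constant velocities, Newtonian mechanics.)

Relative speed: v_rel = 50 - 30 = 20 m/s
Time to catch: t = d₀/v_rel = 130/20 = 6.5 s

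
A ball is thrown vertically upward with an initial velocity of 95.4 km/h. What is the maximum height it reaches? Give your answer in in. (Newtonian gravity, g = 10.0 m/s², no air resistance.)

v₀ = 95.4 km/h × 0.2777777777777778 = 26.5 m/s
h_max = v₀² / (2g) = 26.5² / (2 × 10.0) = 702.25 / 20.0 = 35.1125 m
h_max = 35.1125 m / 0.0254 = 1382 in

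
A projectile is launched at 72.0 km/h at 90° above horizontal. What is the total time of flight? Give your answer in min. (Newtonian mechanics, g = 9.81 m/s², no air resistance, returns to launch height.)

v₀ = 72.0 km/h × 0.2777777777777778 = 20.0 m/s
T = 2 × v₀ × sin(θ) / g = 2 × 20.0 × sin(90°) / 9.81 = 2 × 20.0 × 1.0 / 9.81 = 4.07747 s
T = 4.07747 s / 60.0 = 0.06796 min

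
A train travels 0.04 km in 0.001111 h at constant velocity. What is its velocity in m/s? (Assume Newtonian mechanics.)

d = 0.04 km × 1000.0 = 40.0 m
t = 0.001111 h × 3600.0 = 3.9996 s
v = d / t = 40.0 / 3.9996 = 10.0 m/s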